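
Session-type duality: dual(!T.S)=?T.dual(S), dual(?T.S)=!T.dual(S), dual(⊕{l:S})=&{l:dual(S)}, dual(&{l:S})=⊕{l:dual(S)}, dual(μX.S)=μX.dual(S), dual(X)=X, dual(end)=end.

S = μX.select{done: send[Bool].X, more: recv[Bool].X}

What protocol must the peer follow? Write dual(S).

μX = μX  (binder kept)
  select{done,more} = offer{done,more}  (⊕→&)
    • done:
      send[Bool] = recv[Bool]
        X ↦ X
    • more:
      recv[Bool] = send[Bool]
        X ↦ X

μX.offer{done: recv[Bool].X, more: send[Bool].X}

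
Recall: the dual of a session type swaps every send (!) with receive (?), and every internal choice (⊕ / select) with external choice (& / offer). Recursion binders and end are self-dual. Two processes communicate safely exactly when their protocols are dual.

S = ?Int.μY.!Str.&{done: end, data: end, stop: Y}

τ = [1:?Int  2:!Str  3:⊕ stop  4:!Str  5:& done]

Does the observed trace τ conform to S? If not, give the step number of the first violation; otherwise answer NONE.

3

step 1: ?Int  ✓  residual = μY.…
step 2: !Str  ✓  residual = &{done: end, data: end, stop: μY.…}
step 3: got ⊕ stop, protocol expects & done or & data or & stop  ✗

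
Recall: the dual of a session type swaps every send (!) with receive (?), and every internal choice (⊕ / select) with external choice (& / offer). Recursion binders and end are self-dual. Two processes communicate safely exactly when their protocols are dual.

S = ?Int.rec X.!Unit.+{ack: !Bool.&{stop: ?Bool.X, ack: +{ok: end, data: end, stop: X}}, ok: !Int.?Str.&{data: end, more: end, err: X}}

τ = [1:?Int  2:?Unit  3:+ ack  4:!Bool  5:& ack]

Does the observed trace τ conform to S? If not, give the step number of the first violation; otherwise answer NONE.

@1 ?Int  ✓  residual = rec X.…
@2 got ?Unit, protocol expects !Unit  ✗

2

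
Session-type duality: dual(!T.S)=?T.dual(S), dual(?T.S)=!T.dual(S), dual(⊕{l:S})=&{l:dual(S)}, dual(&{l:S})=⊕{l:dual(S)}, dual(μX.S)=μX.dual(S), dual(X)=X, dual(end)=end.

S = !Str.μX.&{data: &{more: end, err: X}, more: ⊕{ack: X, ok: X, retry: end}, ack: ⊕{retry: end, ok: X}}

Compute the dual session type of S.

?Str.μX.⊕{data: ⊕{more: end, err: X}, more: &{ack: X, ok: X, retry: end}, ack: &{retry: end, ok: X}}

!Str = ?Str
  μX = μX  (binder kept)
    &{data,more,ack} = ⊕{data,more,ack}  (external→internal)
      [data]
        &{more,err} = ⊕{more,err}  (external→internal)
          [more]
            end ↦ end
          [err]
            X ↦ X
      [more]
        ⊕{ack,ok,retry} = &{ack,ok,retry}  (internal→external)
          [ack]
            X ↦ X
          [ok]
            X ↦ X
          [retry]
            end ↦ end
      [ack]
        ⊕{retry,ok} = &{retry,ok}  (internal→external)
          [retry]
            end ↦ end
          [ok]
            X ↦ X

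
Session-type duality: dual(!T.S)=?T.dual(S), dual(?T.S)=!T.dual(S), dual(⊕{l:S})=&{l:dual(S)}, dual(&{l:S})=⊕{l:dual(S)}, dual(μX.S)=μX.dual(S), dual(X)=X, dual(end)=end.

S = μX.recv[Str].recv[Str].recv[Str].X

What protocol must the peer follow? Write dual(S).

μX ↦ μX  (μ self-dual)
  recv[Str] ↦ send[Str]
    recv[Str] ↦ send[Str]
      recv[Str] ↦ send[Str]
        dual(X) = X

μX.send[Str].send[Str].send[Str].X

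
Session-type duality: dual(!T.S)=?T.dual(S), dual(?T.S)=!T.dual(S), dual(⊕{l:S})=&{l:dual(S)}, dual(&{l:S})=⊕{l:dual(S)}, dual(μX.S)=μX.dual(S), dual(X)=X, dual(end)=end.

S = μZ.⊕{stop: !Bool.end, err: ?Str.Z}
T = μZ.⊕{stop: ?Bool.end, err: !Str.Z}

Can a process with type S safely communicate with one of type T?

NO

μZ ‖ μZ  ok (μ self-dual)
  ⊕{stop,err} ‖ ⊕{stop,err}  ✗ choice polarity not flipped — not dual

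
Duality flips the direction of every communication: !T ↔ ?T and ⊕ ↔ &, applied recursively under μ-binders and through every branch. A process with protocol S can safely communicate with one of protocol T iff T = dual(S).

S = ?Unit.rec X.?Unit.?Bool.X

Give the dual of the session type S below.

?Unit ↦ !Unit
  rec X ↦ rec X  (rec unchanged)
    ?Unit ↦ !Unit
      ?Bool ↦ !Bool
        X ↦ X

!Unit.rec X.!Unit.!Bool.X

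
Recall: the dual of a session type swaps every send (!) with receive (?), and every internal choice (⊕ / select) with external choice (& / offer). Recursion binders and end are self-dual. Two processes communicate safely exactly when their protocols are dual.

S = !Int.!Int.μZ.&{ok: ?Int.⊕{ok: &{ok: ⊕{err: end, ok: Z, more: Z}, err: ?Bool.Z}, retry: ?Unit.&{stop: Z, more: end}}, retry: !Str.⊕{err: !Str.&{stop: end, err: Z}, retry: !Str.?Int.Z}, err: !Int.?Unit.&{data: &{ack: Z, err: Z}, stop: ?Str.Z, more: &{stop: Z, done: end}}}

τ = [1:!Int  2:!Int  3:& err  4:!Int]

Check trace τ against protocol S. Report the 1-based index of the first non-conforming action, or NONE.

NONE

[1] !Int  ok  cont: !Int.μZ.…
[2] !Int  ok  cont: μZ.…
[3] & err  ok  cont: !Int.?Unit.&{data: &{ack: μZ.…, err: μZ.…}, stop: ?Str.μZ.…, more: &{stop: μZ.…, done: end}}
[4] !Int  ok  cont: ?Unit.&{data: &{ack: μZ.…, err: μZ.…}, stop: ?Str.μZ.…, more: &{stop: μZ.…, done: end}}
τ conforms to S (length 4)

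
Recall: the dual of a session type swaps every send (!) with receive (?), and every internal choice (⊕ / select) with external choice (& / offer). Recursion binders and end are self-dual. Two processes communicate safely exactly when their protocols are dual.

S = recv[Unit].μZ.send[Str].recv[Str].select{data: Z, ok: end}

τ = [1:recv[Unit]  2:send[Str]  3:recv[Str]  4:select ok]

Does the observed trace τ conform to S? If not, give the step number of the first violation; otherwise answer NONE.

NONE

step 1: recv[Unit]  match  residual = μZ.…
step 2: send[Str]  match  residual = recv[Str].select{data: μZ.…, ok: end}
step 3: recv[Str]  match  residual = select{data: μZ.…, ok: end}
step 4: select ok  match  residual = end
τ conforms to S (length 4)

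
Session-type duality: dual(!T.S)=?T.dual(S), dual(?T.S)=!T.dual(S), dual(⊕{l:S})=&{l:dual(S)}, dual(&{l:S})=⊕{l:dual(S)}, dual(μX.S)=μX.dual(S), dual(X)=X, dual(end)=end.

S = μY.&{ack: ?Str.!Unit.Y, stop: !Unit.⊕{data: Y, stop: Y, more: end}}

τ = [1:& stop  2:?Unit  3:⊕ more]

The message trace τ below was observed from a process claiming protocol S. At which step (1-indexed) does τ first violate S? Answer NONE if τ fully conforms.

step 1: & stop  ✓  now at !Unit.⊕{data: μY.…, stop: μY.…, more: end}
step 2: got ?Unit, protocol expects !Unit  ✗

2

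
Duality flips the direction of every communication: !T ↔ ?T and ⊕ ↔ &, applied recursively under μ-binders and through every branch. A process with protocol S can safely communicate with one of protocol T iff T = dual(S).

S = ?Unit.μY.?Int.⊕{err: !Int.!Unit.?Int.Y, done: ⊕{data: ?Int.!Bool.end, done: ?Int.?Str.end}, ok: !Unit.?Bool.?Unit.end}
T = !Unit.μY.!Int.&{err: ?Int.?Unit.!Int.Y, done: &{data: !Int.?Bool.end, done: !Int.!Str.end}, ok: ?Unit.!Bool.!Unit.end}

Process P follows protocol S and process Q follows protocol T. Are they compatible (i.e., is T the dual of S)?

?Unit vs !Unit  ✓
  μY vs μY  ✓ (rec unchanged)
    ?Int vs !Int  ✓
      ⊕{err,done,ok} vs &{err,done,ok}  ✓ labels match
        [err]
          !Int vs ?Int  ✓
            !Unit vs ?Unit  ✓
              ?Int vs !Int  ✓
                Y vs Y  ✓
        [done]
          ⊕{data,done} vs &{data,done}  ✓ labels match
            [data]
              ?Int vs !Int  ✓
                !Bool vs ?Bool  ✓
                  end vs end  ✓
            [done]
              ?Int vs !Int  ✓
                ?Str vs !Str  ✓
                  end vs end  ✓
        [ok]
          !Unit vs ?Unit  ✓
            ?Bool vs !Bool  ✓
              ?Unit vs !Unit  ✓
                end vs end  ✓

YES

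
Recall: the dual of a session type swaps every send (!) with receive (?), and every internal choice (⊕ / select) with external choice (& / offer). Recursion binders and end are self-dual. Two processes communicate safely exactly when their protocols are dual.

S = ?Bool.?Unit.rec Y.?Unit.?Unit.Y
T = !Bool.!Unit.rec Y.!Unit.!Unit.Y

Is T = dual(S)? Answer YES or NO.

YES

?Bool | !Bool  ✓
  ?Unit | !Unit  ✓
    rec Y | rec Y  ✓ (rec unchanged)
      ?Unit | !Unit  ✓
        ?Unit | !Unit  ✓
          Y | Y  ✓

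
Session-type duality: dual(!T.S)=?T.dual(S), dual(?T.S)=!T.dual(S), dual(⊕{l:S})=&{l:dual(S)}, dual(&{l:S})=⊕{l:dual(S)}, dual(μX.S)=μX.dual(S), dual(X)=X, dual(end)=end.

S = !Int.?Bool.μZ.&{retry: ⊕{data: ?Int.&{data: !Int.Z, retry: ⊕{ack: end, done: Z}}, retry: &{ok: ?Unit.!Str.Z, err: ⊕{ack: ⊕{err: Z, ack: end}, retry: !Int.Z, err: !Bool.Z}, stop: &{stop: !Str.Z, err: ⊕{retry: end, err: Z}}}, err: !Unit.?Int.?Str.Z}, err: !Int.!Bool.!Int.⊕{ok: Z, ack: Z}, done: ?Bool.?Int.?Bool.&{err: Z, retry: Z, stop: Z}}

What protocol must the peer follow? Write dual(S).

!Int ↦ ?Int
  ?Bool ↦ !Bool
    μZ ↦ μZ  (binder kept)
      &{retry,err,done} ↦ ⊕{retry,err,done}  (external→internal)
        • retry:
          ⊕{data,retry,err} ↦ &{data,retry,err}  (select→offer)
            • data:
              ?Int ↦ !Int
                &{data,retry} ↦ ⊕{data,retry}  (external→internal)
                  • data:
                    !Int ↦ ?Int
                      Z ↦ Z
                  • retry:
                    ⊕{ack,done} ↦ &{ack,done}  (select→offer)
                      • ack:
                        end ↦ end
                      • done:
                        Z ↦ Z
            • retry:
              &{ok,err,stop} ↦ ⊕{ok,err,stop}  (external→internal)
                • ok:
                  ?Unit ↦ !Unit
                    !Str ↦ ?Str
                      Z ↦ Z
                • err:
                  ⊕{ack,retry,err} ↦ &{ack,retry,err}  (select→offer)
                    • ack:
                      ⊕{err,ack} ↦ &{err,ack}  (select→offer)
                        • err:
                          Z ↦ Z
                        • ack:
                          end ↦ end
                    • retry:
                      !Int ↦ ?Int
                        Z ↦ Z
                    • err:
                      !Bool ↦ ?Bool
                        Z ↦ Z
                • stop:
                  &{stop,err} ↦ ⊕{stop,err}  (external→internal)
                    • stop:
                      !Str ↦ ?Str
                        Z ↦ Z
                    • err:
                      ⊕{retry,err} ↦ &{retry,err}  (select→offer)
                        • retry:
                          end ↦ end
                        • err:
                          Z ↦ Z
            • err:
              !Unit ↦ ?Unit
                ?Int ↦ !Int
                  ?Str ↦ !Str
                    Z ↦ Z
        • err:
          !Int ↦ ?Int
            !Bool ↦ ?Bool
              !Int ↦ ?Int
                ⊕{ok,ack} ↦ &{ok,ack}  (select→offer)
                  • ok:
                    Z ↦ Z
                  • ack:
                    Z ↦ Z
        • done:
          ?Bool ↦ !Bool
            ?Int ↦ !Int
              ?Bool ↦ !Bool
                &{err,retry,stop} ↦ ⊕{err,retry,stop}  (external→internal)
                  • err:
                    Z ↦ Z
                  • retry:
                    Z ↦ Z
                  • stop:
                    Z ↦ Z

?Int.!Bool.μZ.⊕{retry: &{data: !Int.⊕{data: ?Int.Z, retry: &{ack: end, done: Z}}, retry: ⊕{ok: !Unit.?Str.Z, err: &{ack: &{err: Z, ack: end}, retry: ?Int.Z, err: ?Bool.Z}, stop: ⊕{stop: ?Str.Z, err: &{retry: end, err: Z}}}, err: ?Unit.!Int.!Str.Z}, err: ?Int.?Bool.?Int.&{ok: Z, ack: Z}, done: !Bool.!Int.!Bool.⊕{err: Z, retry: Z, stop: Z}}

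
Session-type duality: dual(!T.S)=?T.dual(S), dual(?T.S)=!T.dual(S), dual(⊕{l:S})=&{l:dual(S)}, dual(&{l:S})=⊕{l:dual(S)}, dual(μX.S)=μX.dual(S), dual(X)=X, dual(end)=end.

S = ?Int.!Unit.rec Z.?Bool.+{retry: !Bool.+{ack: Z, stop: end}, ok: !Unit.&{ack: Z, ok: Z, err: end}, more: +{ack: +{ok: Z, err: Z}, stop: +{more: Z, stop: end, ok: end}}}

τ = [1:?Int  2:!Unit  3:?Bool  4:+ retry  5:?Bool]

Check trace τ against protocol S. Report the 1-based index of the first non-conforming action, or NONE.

step 1: ?Int  match  residual = !Unit.rec Z.…
step 2: !Unit  match  residual = rec Z.…
step 3: ?Bool  match  residual = +{retry: !Bool.+{ack: rec Z.…, stop: end}, ok: !Unit.&{ack: rec Z.…, ok: rec Z.…, err: end}, more: +{ack: +{ok: rec Z.…, err: rec Z.…}, stop: +{more: rec Z.…, stop: end, ok: end}}}
step 4: + retry  match  residual = !Bool.+{ack: rec Z.…, stop: end}
step 5: got ?Bool, protocol expects !Bool  ✗

5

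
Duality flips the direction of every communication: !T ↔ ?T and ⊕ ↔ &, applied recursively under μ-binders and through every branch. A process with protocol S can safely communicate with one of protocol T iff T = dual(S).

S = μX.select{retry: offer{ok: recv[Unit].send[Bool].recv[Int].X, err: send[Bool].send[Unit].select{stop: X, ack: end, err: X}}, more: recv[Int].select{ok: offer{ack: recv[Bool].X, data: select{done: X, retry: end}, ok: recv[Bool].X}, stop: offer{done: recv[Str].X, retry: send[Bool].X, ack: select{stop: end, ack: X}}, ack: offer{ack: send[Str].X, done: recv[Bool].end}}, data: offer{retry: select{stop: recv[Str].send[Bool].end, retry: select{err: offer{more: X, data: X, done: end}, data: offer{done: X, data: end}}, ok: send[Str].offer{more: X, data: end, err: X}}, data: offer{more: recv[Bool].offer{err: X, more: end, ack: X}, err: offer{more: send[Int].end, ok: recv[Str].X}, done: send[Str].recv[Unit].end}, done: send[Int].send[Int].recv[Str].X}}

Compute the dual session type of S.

μX.offer{retry: select{ok: send[Unit].recv[Bool].send[Int].X, err: recv[Bool].recv[Unit].offer{stop: X, ack: end, err: X}}, more: send[Int].offer{ok: select{ack: send[Bool].X, data: offer{done: X, retry: end}, ok: send[Bool].X}, stop: select{done: send[Str].X, retry: recv[Bool].X, ack: offer{stop: end, ack: X}}, ack: select{ack: recv[Str].X, done: send[Bool].end}}, data: select{retry: offer{stop: send[Str].recv[Bool].end, retry: offer{err: select{more: X, data: X, done: end}, data: select{done: X, data: end}}, ok: recv[Str].select{more: X, data: end, err: X}}, data: select{more: send[Bool].select{err: X, more: end, ack: X}, err: select{more: recv[Int].end, ok: send[Str].X}, done: recv[Str].send[Unit].end}, done: recv[Int].recv[Int].send[Str].X}}

μX ↦ μX  (rec unchanged)
  select{retry,more,data} ↦ offer{retry,more,data}  (internal→external)
    [retry]
      offer{ok,err} ↦ select{ok,err}  (external→internal)
        [ok]
          recv[Unit] ↦ send[Unit]
            send[Bool] ↦ recv[Bool]
              recv[Int] ↦ send[Int]
                dual(X) = X
        [err]
          send[Bool] ↦ recv[Bool]
            send[Unit] ↦ recv[Unit]
              select{stop,ack,err} ↦ offer{stop,ack,err}  (internal→external)
                [stop]
                  dual(X) = X
                [ack]
                  dual(end) = end
                [err]
                  dual(X) = X
    [more]
      recv[Int] ↦ send[Int]
        select{ok,stop,ack} ↦ offer{ok,stop,ack}  (internal→external)
          [ok]
            offer{ack,data,ok} ↦ select{ack,data,ok}  (external→internal)
              [ack]
                recv[Bool] ↦ send[Bool]
                  dual(X) = X
              [data]
                select{done,retry} ↦ offer{done,retry}  (internal→external)
                  [done]
                    dual(X) = X
                  [retry]
                    dual(end) = end
              [ok]
                recv[Bool] ↦ send[Bool]
                  dual(X) = X
          [stop]
            offer{done,retry,ack} ↦ select{done,retry,ack}  (external→internal)
              [done]
                recv[Str] ↦ send[Str]
                  dual(X) = X
              [retry]
                send[Bool] ↦ recv[Bool]
                  dual(X) = X
              [ack]
                select{stop,ack} ↦ offer{stop,ack}  (internal→external)
                  [stop]
                    dual(end) = end
                  [ack]
                    dual(X) = X
          [ack]
            offer{ack,done} ↦ select{ack,done}  (external→internal)
              [ack]
                send[Str] ↦ recv[Str]
                  dual(X) = X
              [done]
                recv[Bool] ↦ send[Bool]
                  dual(end) = end
    [data]
      offer{retry,data,done} ↦ select{retry,data,done}  (external→internal)
        [retry]
          select{stop,retry,ok} ↦ offer{stop,retry,ok}  (internal→external)
            [stop]
              recv[Str] ↦ send[Str]
                send[Bool] ↦ recv[Bool]
                  dual(end) = end
            [retry]
              select{err,data} ↦ offer{err,data}  (internal→external)
                [err]
                  offer{more,data,done} ↦ select{more,data,done}  (external→internal)
                    [more]
                      dual(X) = X
                    [data]
                      dual(X) = X
                    [done]
                      dual(end) = end
                [data]
                  offer{done,data} ↦ select{done,data}  (external→internal)
                    [done]
                      dual(X) = X
                    [data]
                      dual(end) = end
            [ok]
              send[Str] ↦ recv[Str]
                offer{more,data,err} ↦ select{more,data,err}  (external→internal)
                  [more]
                    dual(X) = X
                  [data]
                    dual(end) = end
                  [err]
                    dual(X) = X
        [data]
          offer{more,err,done} ↦ select{more,err,done}  (external→internal)
            [more]
              recv[Bool] ↦ send[Bool]
                offer{err,more,ack} ↦ select{err,more,ack}  (external→internal)
                  [err]
                    dual(X) = X
                  [more]
                    dual(end) = end
                  [ack]
                    dual(X) = X
            [err]
              offer{more,ok} ↦ select{more,ok}  (external→internal)
                [more]
                  send[Int] ↦ recv[Int]
                    dual(end) = end
                [ok]
                  recv[Str] ↦ send[Str]
                    dual(X) = X
            [done]
              send[Str] ↦ recv[Str]
                recv[Unit] ↦ send[Unit]
                  dual(end) = end
        [done]
          send[Int] ↦ recv[Int]
            send[Int] ↦ recv[Int]
              recv[Str] ↦ send[Str]
                dual(X) = X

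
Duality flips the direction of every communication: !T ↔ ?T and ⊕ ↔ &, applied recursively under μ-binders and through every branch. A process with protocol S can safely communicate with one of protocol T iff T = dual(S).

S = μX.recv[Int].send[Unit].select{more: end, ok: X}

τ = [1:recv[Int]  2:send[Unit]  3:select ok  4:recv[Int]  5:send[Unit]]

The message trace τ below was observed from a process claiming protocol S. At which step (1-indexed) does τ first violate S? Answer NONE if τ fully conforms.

NONE

step 1: recv[Int]  match  cont: send[Unit].select{more: end, ok: μX.…}
step 2: send[Unit]  match  cont: select{more: end, ok: μX.…}
step 3: select ok  match  cont: μX.…
step 4: recv[Int]  match  cont: send[Unit].select{more: end, ok: μX.…}
step 5: send[Unit]  match  cont: select{more: end, ok: μX.…}
all 5 steps conform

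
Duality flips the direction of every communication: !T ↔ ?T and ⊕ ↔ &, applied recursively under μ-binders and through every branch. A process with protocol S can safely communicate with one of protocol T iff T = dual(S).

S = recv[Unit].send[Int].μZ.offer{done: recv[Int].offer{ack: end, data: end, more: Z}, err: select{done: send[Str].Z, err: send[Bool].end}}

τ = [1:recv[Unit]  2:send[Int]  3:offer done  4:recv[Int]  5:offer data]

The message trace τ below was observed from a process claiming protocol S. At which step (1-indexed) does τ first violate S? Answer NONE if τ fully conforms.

@1 recv[Unit]  match  now at send[Int].μZ.…
@2 send[Int]  match  now at μZ.…
@3 offer done  match  now at recv[Int].offer{ack: end, data: end, more: μZ.…}
@4 recv[Int]  match  now at offer{ack: end, data: end, more: μZ.…}
@5 offer data  match  now at end
τ conforms to S (length 5)

NONE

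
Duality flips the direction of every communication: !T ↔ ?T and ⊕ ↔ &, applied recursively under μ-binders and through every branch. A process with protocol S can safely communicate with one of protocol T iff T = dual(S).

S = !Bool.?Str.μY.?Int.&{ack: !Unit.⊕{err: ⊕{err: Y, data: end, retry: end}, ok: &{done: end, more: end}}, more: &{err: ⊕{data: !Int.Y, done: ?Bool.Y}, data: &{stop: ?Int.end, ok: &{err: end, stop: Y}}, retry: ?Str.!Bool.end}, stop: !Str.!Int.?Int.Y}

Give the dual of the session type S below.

!Bool → ?Bool
  ?Str → !Str
    μY → μY  (rec unchanged)
      ?Int → !Int
        &{ack,more,stop} → ⊕{ack,more,stop}  (external→internal)
          case ack:
            !Unit → ?Unit
              ⊕{err,ok} → &{err,ok}  (select→offer)
                case err:
                  ⊕{err,data,retry} → &{err,data,retry}  (select→offer)
                    case err:
                      Y ↦ Y
                    case data:
                      end ↦ end
                    case retry:
                      end ↦ end
                case ok:
                  &{done,more} → ⊕{done,more}  (external→internal)
                    case done:
                      end ↦ end
                    case more:
                      end ↦ end
          case more:
            &{err,data,retry} → ⊕{err,data,retry}  (external→internal)
              case err:
                ⊕{data,done} → &{data,done}  (select→offer)
                  case data:
                    !Int → ?Int
                      Y ↦ Y
                  case done:
                    ?Bool → !Bool
                      Y ↦ Y
              case data:
                &{stop,ok} → ⊕{stop,ok}  (external→internal)
                  case stop:
                    ?Int → !Int
                      end ↦ end
                  case ok:
                    &{err,stop} → ⊕{err,stop}  (external→internal)
                      case err:
                        end ↦ end
                      case stop:
                        Y ↦ Y
              case retry:
                ?Str → !Str
                  !Bool → ?Bool
                    end ↦ end
          case stop:
            !Str → ?Str
              !Int → ?Int
                ?Int → !Int
                  Y ↦ Y

?Bool.!Str.μY.!Int.⊕{ack: ?Unit.&{err: &{err: Y, data: end, retry: end}, ok: ⊕{done: end, more: end}}, more: ⊕{err: &{data: ?Int.Y, done: !Bool.Y}, data: ⊕{stop: !Int.end, ok: ⊕{err: end, stop: Y}}, retry: !Str.?Bool.end}, stop: ?Str.?Int.!Int.Y}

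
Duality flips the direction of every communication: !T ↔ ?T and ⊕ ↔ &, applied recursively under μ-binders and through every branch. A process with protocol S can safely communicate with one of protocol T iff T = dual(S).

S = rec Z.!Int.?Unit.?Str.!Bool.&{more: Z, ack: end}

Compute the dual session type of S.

rec Z = rec Z  (rec unchanged)
  !Int = ?Int
    ?Unit = !Unit
      ?Str = !Str
        !Bool = ?Bool
          &{more,ack} = +{more,ack}  (external→internal)
            [more]
              Z self-dual
            [ack]
              end self-dual

rec Z.?Int.!Unit.!Str.?Bool.+{more: Z, ack: end}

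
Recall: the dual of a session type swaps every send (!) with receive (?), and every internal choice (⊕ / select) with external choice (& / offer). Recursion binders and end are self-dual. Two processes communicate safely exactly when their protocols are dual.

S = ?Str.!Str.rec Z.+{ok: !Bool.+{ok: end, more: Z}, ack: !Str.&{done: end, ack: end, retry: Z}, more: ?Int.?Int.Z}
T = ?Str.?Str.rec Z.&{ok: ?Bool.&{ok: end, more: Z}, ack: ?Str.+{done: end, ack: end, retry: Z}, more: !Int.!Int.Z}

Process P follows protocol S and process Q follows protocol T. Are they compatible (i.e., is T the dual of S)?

?Str | ?Str  ✗ same direction on both sides — not dual

NO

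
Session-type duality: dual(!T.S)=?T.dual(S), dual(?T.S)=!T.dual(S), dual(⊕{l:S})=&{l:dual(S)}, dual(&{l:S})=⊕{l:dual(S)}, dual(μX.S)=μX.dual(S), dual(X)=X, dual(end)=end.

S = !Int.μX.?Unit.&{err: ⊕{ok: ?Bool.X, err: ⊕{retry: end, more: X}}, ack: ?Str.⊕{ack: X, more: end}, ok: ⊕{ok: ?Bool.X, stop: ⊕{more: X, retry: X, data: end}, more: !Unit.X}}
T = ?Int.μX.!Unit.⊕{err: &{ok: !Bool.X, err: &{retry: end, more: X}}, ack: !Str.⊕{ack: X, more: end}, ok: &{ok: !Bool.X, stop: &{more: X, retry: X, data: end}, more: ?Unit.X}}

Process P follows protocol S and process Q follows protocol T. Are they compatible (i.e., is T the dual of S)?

!Int vs ?Int  ok
  μX vs μX  ok (rec unchanged)
    ?Unit vs !Unit  ok
      &{err,ack,ok} vs ⊕{err,ack,ok}  ok labels match
        • err:
          ⊕{ok,err} vs &{ok,err}  ok labels match
            • ok:
              ?Bool vs !Bool  ok
                X vs X  ok
            • err:
              ⊕{retry,more} vs &{retry,more}  ok labels match
                • retry:
                  end vs end  ok
                • more:
                  X vs X  ok
        • ack:
          ?Str vs !Str  ok
            ⊕{ack,more} vs ⊕{ack,more}  ✗ choice polarity not flipped — not dual

NO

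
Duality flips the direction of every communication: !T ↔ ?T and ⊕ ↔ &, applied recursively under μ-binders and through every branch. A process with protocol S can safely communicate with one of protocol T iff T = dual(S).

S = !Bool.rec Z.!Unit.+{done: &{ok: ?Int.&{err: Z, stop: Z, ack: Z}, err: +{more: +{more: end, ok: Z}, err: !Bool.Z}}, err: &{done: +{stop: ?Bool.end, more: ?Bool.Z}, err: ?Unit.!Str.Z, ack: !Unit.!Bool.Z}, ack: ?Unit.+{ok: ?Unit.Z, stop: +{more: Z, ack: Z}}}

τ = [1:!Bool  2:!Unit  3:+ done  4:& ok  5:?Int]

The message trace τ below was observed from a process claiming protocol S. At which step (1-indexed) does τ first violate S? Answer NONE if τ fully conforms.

NONE

step 1: !Bool  ok  cont: rec Z.…
step 2: !Unit  ok  cont: +{done: &{ok: ?Int.&{err: rec Z.…, stop: rec Z.…, ack: rec Z.…}, err: +{more: +{more: end, ok: rec Z.…}, err: !Bool.rec Z.…}}, err: &{done: +{stop: ?Bool.end, more: ?Bool.rec Z.…}, err: ?Unit.!Str.rec Z.…, ack: !Unit.!Bool.rec Z.…}, ack: ?Unit.+{ok: ?Unit.rec Z.…, stop: +{more: rec Z.…, ack: rec Z.…}}}
step 3: + done  ok  cont: &{ok: ?Int.&{err: rec Z.…, stop: rec Z.…, ack: rec Z.…}, err: +{more: +{more: end, ok: rec Z.…}, err: !Bool.rec Z.…}}
step 4: & ok  ok  cont: ?Int.&{err: rec Z.…, stop: rec Z.…, ack: rec Z.…}
step 5: ?Int  ok  cont: &{err: rec Z.…, stop: rec Z.…, ack: rec Z.…}
all 5 steps conform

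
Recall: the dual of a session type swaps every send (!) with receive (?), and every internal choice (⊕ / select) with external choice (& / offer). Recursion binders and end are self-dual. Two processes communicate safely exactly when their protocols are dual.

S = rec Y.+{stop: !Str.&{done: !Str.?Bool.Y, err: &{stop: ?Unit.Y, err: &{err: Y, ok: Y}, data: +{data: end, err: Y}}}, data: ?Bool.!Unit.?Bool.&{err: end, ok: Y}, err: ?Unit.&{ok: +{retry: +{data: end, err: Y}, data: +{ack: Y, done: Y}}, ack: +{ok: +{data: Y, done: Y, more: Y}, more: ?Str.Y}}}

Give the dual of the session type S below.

rec Y ↦ rec Y  (rec unchanged)
  +{stop,data,err} ↦ &{stop,data,err}  (select→offer)
    • stop:
      !Str ↦ ?Str
        &{done,err} ↦ +{done,err}  (external→internal)
          • done:
            !Str ↦ ?Str
              ?Bool ↦ !Bool
                dual(Y) = Y
          • err:
            &{stop,err,data} ↦ +{stop,err,data}  (external→internal)
              • stop:
                ?Unit ↦ !Unit
                  dual(Y) = Y
              • err:
                &{err,ok} ↦ +{err,ok}  (external→internal)
                  • err:
                    dual(Y) = Y
                  • ok:
                    dual(Y) = Y
              • data:
                +{data,err} ↦ &{data,err}  (select→offer)
                  • data:
                    dual(end) = end
                  • err:
                    dual(Y) = Y
    • data:
      ?Bool ↦ !Bool
        !Unit ↦ ?Unit
          ?Bool ↦ !Bool
            &{err,ok} ↦ +{err,ok}  (external→internal)
              • err:
                dual(end) = end
              • ok:
                dual(Y) = Y
    • err:
      ?Unit ↦ !Unit
        &{ok,ack} ↦ +{ok,ack}  (external→internal)
          • ok:
            +{retry,data} ↦ &{retry,data}  (select→offer)
              • retry:
                +{data,err} ↦ &{data,err}  (select→offer)
                  • data:
                    dual(end) = end
                  • err:
                    dual(Y) = Y
              • data:
                +{ack,done} ↦ &{ack,done}  (select→offer)
                  • ack:
                    dual(Y) = Y
                  • done:
                    dual(Y) = Y
          • ack:
            +{ok,more} ↦ &{ok,more}  (select→offer)
              • ok:
                +{data,done,more} ↦ &{data,done,more}  (select→offer)
                  • data:
                    dual(Y) = Y
                  • done:
                    dual(Y) = Y
                  • more:
                    dual(Y) = Y
              • more:
                ?Str ↦ !Str
                  dual(Y) = Y

rec Y.&{stop: ?Str.+{done: ?Str.!Bool.Y, err: +{stop: !Unit.Y, err: +{err: Y, ok: Y}, data: &{data: end, err: Y}}}, data: !Bool.?Unit.!Bool.+{err: end, ok: Y}, err: !Unit.+{ok: &{retry: &{data: end, err: Y}, data: &{ack: Y, done: Y}}, ack: &{ok: &{data: Y, done: Y, more: Y}, more: !Str.Y}}}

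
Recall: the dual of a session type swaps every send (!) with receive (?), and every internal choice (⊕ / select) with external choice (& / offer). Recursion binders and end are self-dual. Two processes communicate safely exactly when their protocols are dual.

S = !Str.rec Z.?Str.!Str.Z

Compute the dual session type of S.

!Str ↦ ?Str
  rec Z ↦ rec Z  (μ self-dual)
    ?Str ↦ !Str
      !Str ↦ ?Str
        Z self-dual

?Str.rec Z.!Str.?Str.Z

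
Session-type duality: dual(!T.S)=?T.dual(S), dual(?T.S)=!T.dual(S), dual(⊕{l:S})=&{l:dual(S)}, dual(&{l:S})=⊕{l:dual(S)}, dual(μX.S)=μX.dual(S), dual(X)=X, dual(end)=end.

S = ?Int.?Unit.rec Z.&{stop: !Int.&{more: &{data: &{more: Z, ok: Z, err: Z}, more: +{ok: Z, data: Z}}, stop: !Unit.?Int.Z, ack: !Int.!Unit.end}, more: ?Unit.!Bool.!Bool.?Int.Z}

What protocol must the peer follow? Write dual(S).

!Int.!Unit.rec Z.+{stop: ?Int.+{more: +{data: +{more: Z, ok: Z, err: Z}, more: &{ok: Z, data: Z}}, stop: ?Unit.!Int.Z, ack: ?Int.?Unit.end}, more: !Unit.?Bool.?Bool.!Int.Z}

?Int → !Int
  ?Unit → !Unit
    rec Z → rec Z  (rec unchanged)
      &{stop,more} → +{stop,more}  (offer→select)
        [stop]
          !Int → ?Int
            &{more,stop,ack} → +{more,stop,ack}  (offer→select)
              [more]
                &{data,more} → +{data,more}  (offer→select)
                  [data]
                    &{more,ok,err} → +{more,ok,err}  (offer→select)
                      [more]
                        dual(Z) = Z
                      [ok]
                        dual(Z) = Z
                      [err]
                        dual(Z) = Z
                  [more]
                    +{ok,data} → &{ok,data}  (select→offer)
                      [ok]
                        dual(Z) = Z
                      [data]
                        dual(Z) = Z
              [stop]
                !Unit → ?Unit
                  ?Int → !Int
                    dual(Z) = Z
              [ack]
                !Int → ?Int
                  !Unit → ?Unit
                    dual(end) = end
        [more]
          ?Unit → !Unit
            !Bool → ?Bool
              !Bool → ?Bool
                ?Int → !Int
                  dual(Z) = Z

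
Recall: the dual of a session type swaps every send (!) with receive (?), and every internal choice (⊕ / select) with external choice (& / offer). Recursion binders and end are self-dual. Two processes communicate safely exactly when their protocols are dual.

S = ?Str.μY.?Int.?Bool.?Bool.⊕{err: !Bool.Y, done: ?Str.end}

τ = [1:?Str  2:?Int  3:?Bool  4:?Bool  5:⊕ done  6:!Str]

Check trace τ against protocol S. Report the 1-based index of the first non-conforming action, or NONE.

6

step 1: ?Str  ✓  residual = μY.…
step 2: ?Int  ✓  residual = ?Bool.?Bool.⊕{err: !Bool.μY.…, done: ?Str.end}
step 3: ?Bool  ✓  residual = ?Bool.⊕{err: !Bool.μY.…, done: ?Str.end}
step 4: ?Bool  ✓  residual = ⊕{err: !Bool.μY.…, done: ?Str.end}
step 5: ⊕ done  ✓  residual = ?Str.end
step 6: got !Str, protocol expects ?Str  ✗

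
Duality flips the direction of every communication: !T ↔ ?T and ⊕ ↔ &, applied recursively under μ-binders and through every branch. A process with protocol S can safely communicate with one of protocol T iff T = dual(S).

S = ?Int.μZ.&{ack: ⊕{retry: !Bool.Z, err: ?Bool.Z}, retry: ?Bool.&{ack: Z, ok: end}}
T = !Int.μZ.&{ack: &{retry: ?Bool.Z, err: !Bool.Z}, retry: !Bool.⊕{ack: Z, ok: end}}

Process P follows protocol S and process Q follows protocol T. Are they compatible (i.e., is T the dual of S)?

?Int vs !Int  ✓
  μZ vs μZ  ✓ (binder kept)
    &{ack,retry} vs &{ack,retry}  ✗ choice polarity not flipped — not dual

NO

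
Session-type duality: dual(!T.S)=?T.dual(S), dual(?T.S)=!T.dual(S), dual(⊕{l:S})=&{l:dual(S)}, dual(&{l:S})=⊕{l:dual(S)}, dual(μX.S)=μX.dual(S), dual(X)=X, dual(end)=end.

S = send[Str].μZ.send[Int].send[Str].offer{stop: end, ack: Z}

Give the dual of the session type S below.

recv[Str].μZ.recv[Int].recv[Str].select{stop: end, ack: Z}

send[Str] ↦ recv[Str]
  μZ ↦ μZ  (binder kept)
    send[Int] ↦ recv[Int]
      send[Str] ↦ recv[Str]
        offer{stop,ack} ↦ select{stop,ack}  (offer→select)
          case stop:
            dual(end) = end
          case ack:
            dual(Z) = Z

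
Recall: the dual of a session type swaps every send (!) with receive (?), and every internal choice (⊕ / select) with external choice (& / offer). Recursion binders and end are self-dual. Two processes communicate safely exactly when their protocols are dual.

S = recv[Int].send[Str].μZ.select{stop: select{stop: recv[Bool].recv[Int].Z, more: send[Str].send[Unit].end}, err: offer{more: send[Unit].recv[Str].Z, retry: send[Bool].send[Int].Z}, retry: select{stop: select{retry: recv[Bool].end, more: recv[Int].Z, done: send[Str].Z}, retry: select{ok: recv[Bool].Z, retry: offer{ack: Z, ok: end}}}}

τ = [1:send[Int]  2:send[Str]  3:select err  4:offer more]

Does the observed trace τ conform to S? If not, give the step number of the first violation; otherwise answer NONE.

1

@1 got send[Int], protocol expects recv[Int]  ✗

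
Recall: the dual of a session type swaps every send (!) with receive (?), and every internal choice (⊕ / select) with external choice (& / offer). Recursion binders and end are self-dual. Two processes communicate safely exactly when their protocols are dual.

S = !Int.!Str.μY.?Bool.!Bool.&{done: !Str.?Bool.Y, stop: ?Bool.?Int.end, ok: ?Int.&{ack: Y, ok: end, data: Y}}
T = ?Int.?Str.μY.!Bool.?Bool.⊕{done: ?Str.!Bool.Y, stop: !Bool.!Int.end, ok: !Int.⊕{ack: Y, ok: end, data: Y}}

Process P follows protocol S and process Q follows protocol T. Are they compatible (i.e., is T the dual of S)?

YES

!Int ‖ ?Int  match
  !Str ‖ ?Str  match
    μY ‖ μY  match (rec unchanged)
      ?Bool ‖ !Bool  match
        !Bool ‖ ?Bool  match
          &{done,stop,ok} ‖ ⊕{done,stop,ok}  match label sets agree
            case done:
              !Str ‖ ?Str  match
                ?Bool ‖ !Bool  match
                  Y ‖ Y  match
            case stop:
              ?Bool ‖ !Bool  match
                ?Int ‖ !Int  match
                  end ‖ end  match
            case ok:
              ?Int ‖ !Int  match
                &{ack,ok,data} ‖ ⊕{ack,ok,data}  match label sets agree
                  case ack:
                    Y ‖ Y  match
                  case ok:
                    end ‖ end  match
                  case data:
                    Y ‖ Y  match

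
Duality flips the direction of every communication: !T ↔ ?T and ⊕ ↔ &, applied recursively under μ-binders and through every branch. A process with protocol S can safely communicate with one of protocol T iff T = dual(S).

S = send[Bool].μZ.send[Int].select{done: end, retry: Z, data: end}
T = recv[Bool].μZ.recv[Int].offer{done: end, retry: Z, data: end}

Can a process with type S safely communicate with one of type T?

send[Bool] ‖ recv[Bool]  ok
  μZ ‖ μZ  ok (rec unchanged)
    send[Int] ‖ recv[Int]  ok
      select{done,retry,data} ‖ offer{done,retry,data}  ok label sets agree
        [done]
          end ‖ end  ok
        [retry]
          Z ‖ Z  ok
        [data]
          end ‖ end  ok

YES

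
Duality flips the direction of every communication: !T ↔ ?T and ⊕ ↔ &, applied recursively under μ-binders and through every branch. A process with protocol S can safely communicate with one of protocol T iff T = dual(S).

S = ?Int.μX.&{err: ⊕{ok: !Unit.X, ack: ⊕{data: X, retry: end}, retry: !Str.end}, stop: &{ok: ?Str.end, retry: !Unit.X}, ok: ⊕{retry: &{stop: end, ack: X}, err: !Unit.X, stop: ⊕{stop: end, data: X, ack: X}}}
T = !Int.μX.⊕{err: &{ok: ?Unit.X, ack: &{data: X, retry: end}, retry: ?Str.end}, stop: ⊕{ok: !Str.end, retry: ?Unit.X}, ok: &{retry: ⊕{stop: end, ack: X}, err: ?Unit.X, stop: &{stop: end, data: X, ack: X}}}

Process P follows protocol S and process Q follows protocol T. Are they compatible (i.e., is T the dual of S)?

?Int vs !Int  ✓
  μX vs μX  ✓ (binder kept)
    &{err,stop,ok} vs ⊕{err,stop,ok}  ✓ labels match
      [err]
        ⊕{ok,ack,retry} vs &{ok,ack,retry}  ✓ labels match
          [ok]
            !Unit vs ?Unit  ✓
              X vs X  ✓
          [ack]
            ⊕{data,retry} vs &{data,retry}  ✓ labels match
              [data]
                X vs X  ✓
              [retry]
                end vs end  ✓
          [retry]
            !Str vs ?Str  ✓
              end vs end  ✓
      [stop]
        &{ok,retry} vs ⊕{ok,retry}  ✓ labels match
          [ok]
            ?Str vs !Str  ✓
              end vs end  ✓
          [retry]
            !Unit vs ?Unit  ✓
              X vs X  ✓
      [ok]
        ⊕{retry,err,stop} vs &{retry,err,stop}  ✓ labels match
          [retry]
            &{stop,ack} vs ⊕{stop,ack}  ✓ labels match
              [stop]
                end vs end  ✓
              [ack]
                X vs X  ✓
          [err]
            !Unit vs ?Unit  ✓
              X vs X  ✓
          [stop]
            ⊕{stop,data,ack} vs &{stop,data,ack}  ✓ labels match
              [stop]
                end vs end  ✓
              [data]
                X vs X  ✓
              [ack]
                X vs X  ✓

YES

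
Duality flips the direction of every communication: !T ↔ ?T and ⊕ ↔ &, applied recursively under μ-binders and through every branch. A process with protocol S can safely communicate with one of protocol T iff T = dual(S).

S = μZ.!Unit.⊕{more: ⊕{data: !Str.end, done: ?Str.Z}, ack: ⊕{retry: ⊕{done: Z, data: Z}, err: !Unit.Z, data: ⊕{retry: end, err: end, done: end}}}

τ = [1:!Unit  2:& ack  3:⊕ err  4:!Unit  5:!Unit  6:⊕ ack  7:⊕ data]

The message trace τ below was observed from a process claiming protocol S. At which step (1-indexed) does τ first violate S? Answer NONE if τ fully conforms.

step 1: !Unit  ok  now at ⊕{more: ⊕{data: !Str.end, done: ?Str.μZ.…}, ack: ⊕{retry: ⊕{done: μZ.…, data: μZ.…}, err: !Unit.μZ.…, data: ⊕{retry: end, err: end, done: end}}}
step 2: got & ack, protocol expects ⊕ more or ⊕ ack  ✗

2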